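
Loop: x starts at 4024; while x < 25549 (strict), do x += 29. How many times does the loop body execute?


Step 1: x goes from 4024 toward 25549 by 29; the body runs while x<25549, so iterations = ceil((bound-start)/step)
Step 2: Distance=21525
Step 3: ceil(21525/29)=743

743


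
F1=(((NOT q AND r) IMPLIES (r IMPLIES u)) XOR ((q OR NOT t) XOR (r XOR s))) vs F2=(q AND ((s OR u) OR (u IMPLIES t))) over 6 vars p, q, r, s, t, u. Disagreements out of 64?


F1 = (((NOT q AND r) IMPLIES (r IMPLIES u)) XOR ((q OR NOT t) XOR (r XOR s)))
F2 = (q AND ((s OR u) OR (u IMPLIES t)))
Evaluate both on each of 64 rows (bits = p,q,r,s,t,u):
  row 0 [000000]: F1=0 F2=0 -> 0
  row 1 [000001]: F1=0 F2=0 -> 0
  row 2 [000010]: F1=1 F2=0 (differ) -> 1
  row 3 [000011]: F1=1 F2=0 (differ) -> 1
  row 4 [000100]: F1=1 F2=0 (differ) -> 1
  (every remaining row is evaluated the same way; all 64 results are listed next)
Full result column, 8 rows per line (p,q,r fixed per line; s,t,u runs 000..111 left to right):
  rows 0-7 [p,q,r=000]: 00111100  (ones: 4)
  rows 8-15 [p,q,r=001]: 01101001  (ones: 4)
  rows 16-23 [p,q,r=010]: 11110000  (ones: 4)
  rows 24-31 [p,q,r=011]: 00001111  (ones: 4)
  rows 32-39 [p,q,r=100]: 00111100  (ones: 4)
  rows 40-47 [p,q,r=101]: 01101001  (ones: 4)
  rows 48-55 [p,q,r=110]: 11110000  (ones: 4)
  rows 56-63 [p,q,r=111]: 00001111  (ones: 4)
Disagreements = 4+4+4+4+4+4+4+4 = 32

32


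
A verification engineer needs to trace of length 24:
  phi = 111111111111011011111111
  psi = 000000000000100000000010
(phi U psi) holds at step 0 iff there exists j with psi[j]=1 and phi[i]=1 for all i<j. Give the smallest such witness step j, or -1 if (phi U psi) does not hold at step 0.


(phi U psi) at 0: need smallest j with psi[j]=1 and phi[i]=1 for all i in [0,j).
Scan from step 0:
  step 0: phi=1, psi=0 -> continue
  step 1: phi=1, psi=0 -> continue
  step 2: phi=1, psi=0 -> continue
  step 3: phi=1, psi=0 -> continue
  step 12: psi=1 and phi held for [0,12) -> witness found
Witness step = 12

12


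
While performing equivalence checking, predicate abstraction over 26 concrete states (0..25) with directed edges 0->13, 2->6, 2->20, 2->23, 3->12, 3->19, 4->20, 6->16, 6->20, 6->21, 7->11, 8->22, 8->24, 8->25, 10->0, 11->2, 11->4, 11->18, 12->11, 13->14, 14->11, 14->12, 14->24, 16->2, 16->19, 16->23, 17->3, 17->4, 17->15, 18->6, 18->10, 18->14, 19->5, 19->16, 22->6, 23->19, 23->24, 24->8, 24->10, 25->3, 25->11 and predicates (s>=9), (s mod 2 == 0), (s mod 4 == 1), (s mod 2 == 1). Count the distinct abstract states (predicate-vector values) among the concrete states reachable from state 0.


BFS from 0:
Concrete reachable: {0, 2, 3, 4, 5, 6, 8, 10, 11, 12, 13, 14, 16, 18, 19, 20, 21, 22, 23, 24, 25}
Abstract via predicates (s>=9), (s mod 2 == 0), (s mod 4 == 1), (s mod 2 == 1):
  (0,0,0,1) <- {3}
  (0,0,1,1) <- {5}
  (0,1,0,0) <- {0, 2, 4, 6, 8}
  (1,0,0,1) <- {11, 19, 23}
  (1,0,1,1) <- {13, 21, 25}
  (1,1,0,0) <- {10, 12, 14, 16, 18, 20, 22, 24}
Distinct abstract states = 6

6


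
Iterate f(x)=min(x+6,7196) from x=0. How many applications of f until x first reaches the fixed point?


Step 1: x=0, cap=7196, increment=6
Step 2: x grows by 6 each step until capped at 7196; fixed point is x=7196
Step 3: iterations = ceil(7196/6) = 1200

1200


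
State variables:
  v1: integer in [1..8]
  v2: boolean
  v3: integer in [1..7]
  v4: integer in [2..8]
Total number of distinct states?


State space = product of domain sizes of all variables.
Domain sizes:
  v1 (integer in [1..8]): 8
  v2 (boolean): 2
  v3 (integer in [1..7]): 7
  v4 (integer in [2..8]): 7
Product = 8 * 2 * 7 * 7 = 784

784


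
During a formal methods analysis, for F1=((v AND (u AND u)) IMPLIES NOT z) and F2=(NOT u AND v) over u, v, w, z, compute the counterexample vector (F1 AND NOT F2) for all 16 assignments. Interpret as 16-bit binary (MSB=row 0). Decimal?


F1 = ((v AND (u AND u)) IMPLIES NOT z)
F2 = (NOT u AND v)
Counterexample to F1=>F2 is where F1=1 and F2=0.
Evaluate each row (bits = u,v,w,z, MSB first):
  row 0 [0000]: F1=1 F2=0 -> F1&~F2 -> 1
  row 1 [0001]: F1=1 F2=0 -> F1&~F2 -> 1
  row 2 [0010]: F1=1 F2=0 -> F1&~F2 -> 1
  row 3 [0011]: F1=1 F2=0 -> F1&~F2 -> 1
  row 4 [0100]: F1=1 F2=1 -> F1&~F2 -> 0
  row 5 [0101]: F1=1 F2=1 -> F1&~F2 -> 0
  row 6 [0110]: F1=1 F2=1 -> F1&~F2 -> 0
  row 7 [0111]: F1=1 F2=1 -> F1&~F2 -> 0
  row 8 [1000]: F1=1 F2=0 -> F1&~F2 -> 1
  row 9 [1001]: F1=1 F2=0 -> F1&~F2 -> 1
  row 10 [1010]: F1=1 F2=0 -> F1&~F2 -> 1
  row 11 [1011]: F1=1 F2=0 -> F1&~F2 -> 1
  row 12 [1100]: F1=1 F2=0 -> F1&~F2 -> 1
  row 13 [1101]: F1=0 F2=0 -> F1&~F2 -> 0
  row 14 [1110]: F1=1 F2=0 -> F1&~F2 -> 1
  row 15 [1111]: F1=0 F2=0 -> F1&~F2 -> 0
Full result column, 4 rows per line (u,v fixed per line; w,z runs 00..11 left to right):
  rows 0-3 [u,v=00]: 1111  = hex F
  rows 4-7 [u,v=01]: 0000  = hex 0
  rows 8-11 [u,v=10]: 1111  = hex F
  rows 12-15 [u,v=11]: 1010  = hex A
Counterexample vector (row 0 .. row 15) = 1111000011111010
Output column grouped in 4s = 1111 0000 1111 1010 = 0xF0FA
Convert to decimal digit by digit (value = value*16 + digit):
  F -> 15
  15*16 + 0 = 240
  240*16 + 15 (F) = 3855
  3855*16 + 10 (A) = 61690
Decimal = 61690

61690


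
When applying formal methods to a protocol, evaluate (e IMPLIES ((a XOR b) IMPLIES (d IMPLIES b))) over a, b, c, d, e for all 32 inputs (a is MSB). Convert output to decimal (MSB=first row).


Formula: (e IMPLIES ((a XOR b) IMPLIES (d IMPLIES b))) over a, b, c, d, e (32 rows)
Evaluate each row (bits = a,b,c,d,e, MSB first):
  row 0 [00000]: (0 IMPLIES ((0 XOR 0) IMPLIES (0 IMPLIES 0))) -> 1
  row 1 [00001]: (1 IMPLIES ((0 XOR 0) IMPLIES (0 IMPLIES 0))) -> 1
  row 2 [00010]: (0 IMPLIES ((0 XOR 0) IMPLIES (1 IMPLIES 0))) -> 1
  row 3 [00011]: (1 IMPLIES ((0 XOR 0) IMPLIES (1 IMPLIES 0))) -> 1
  row 4 [00100]: (0 IMPLIES ((0 XOR 0) IMPLIES (0 IMPLIES 0))) -> 1
  row 5 [00101]: (1 IMPLIES ((0 XOR 0) IMPLIES (0 IMPLIES 0))) -> 1
  row 6 [00110]: (0 IMPLIES ((0 XOR 0) IMPLIES (1 IMPLIES 0))) -> 1
  row 7 [00111]: (1 IMPLIES ((0 XOR 0) IMPLIES (1 IMPLIES 0))) -> 1
  row 8 [01000]: (0 IMPLIES ((0 XOR 1) IMPLIES (0 IMPLIES 1))) -> 1
  row 9 [01001]: (1 IMPLIES ((0 XOR 1) IMPLIES (0 IMPLIES 1))) -> 1
  row 10 [01010]: (0 IMPLIES ((0 XOR 1) IMPLIES (1 IMPLIES 1))) -> 1
  row 11 [01011]: (1 IMPLIES ((0 XOR 1) IMPLIES (1 IMPLIES 1))) -> 1
  row 12 [01100]: (0 IMPLIES ((0 XOR 1) IMPLIES (0 IMPLIES 1))) -> 1
  row 13 [01101]: (1 IMPLIES ((0 XOR 1) IMPLIES (0 IMPLIES 1))) -> 1
  row 14 [01110]: (0 IMPLIES ((0 XOR 1) IMPLIES (1 IMPLIES 1))) -> 1
  row 15 [01111]: (1 IMPLIES ((0 XOR 1) IMPLIES (1 IMPLIES 1))) -> 1
  row 16 [10000]: (0 IMPLIES ((1 XOR 0) IMPLIES (0 IMPLIES 0))) -> 1
  row 17 [10001]: (1 IMPLIES ((1 XOR 0) IMPLIES (0 IMPLIES 0))) -> 1
  row 18 [10010]: (0 IMPLIES ((1 XOR 0) IMPLIES (1 IMPLIES 0))) -> 1
  row 19 [10011]: (1 IMPLIES ((1 XOR 0) IMPLIES (1 IMPLIES 0))) -> 0
  row 20 [10100]: (0 IMPLIES ((1 XOR 0) IMPLIES (0 IMPLIES 0))) -> 1
  row 21 [10101]: (1 IMPLIES ((1 XOR 0) IMPLIES (0 IMPLIES 0))) -> 1
  row 22 [10110]: (0 IMPLIES ((1 XOR 0) IMPLIES (1 IMPLIES 0))) -> 1
  row 23 [10111]: (1 IMPLIES ((1 XOR 0) IMPLIES (1 IMPLIES 0))) -> 0
  row 24 [11000]: (0 IMPLIES ((1 XOR 1) IMPLIES (0 IMPLIES 1))) -> 1
  row 25 [11001]: (1 IMPLIES ((1 XOR 1) IMPLIES (0 IMPLIES 1))) -> 1
  row 26 [11010]: (0 IMPLIES ((1 XOR 1) IMPLIES (1 IMPLIES 1))) -> 1
  row 27 [11011]: (1 IMPLIES ((1 XOR 1) IMPLIES (1 IMPLIES 1))) -> 1
  row 28 [11100]: (0 IMPLIES ((1 XOR 1) IMPLIES (0 IMPLIES 1))) -> 1
  row 29 [11101]: (1 IMPLIES ((1 XOR 1) IMPLIES (0 IMPLIES 1))) -> 1
  row 30 [11110]: (0 IMPLIES ((1 XOR 1) IMPLIES (1 IMPLIES 1))) -> 1
  row 31 [11111]: (1 IMPLIES ((1 XOR 1) IMPLIES (1 IMPLIES 1))) -> 1
Full result column, 4 rows per line (a,b,c fixed per line; d,e runs 00..11 left to right):
  rows 0-3 [a,b,c=000]: 1111  = hex F
  rows 4-7 [a,b,c=001]: 1111  = hex F
  rows 8-11 [a,b,c=010]: 1111  = hex F
  rows 12-15 [a,b,c=011]: 1111  = hex F
  rows 16-19 [a,b,c=100]: 1110  = hex E
  rows 20-23 [a,b,c=101]: 1110  = hex E
  rows 24-27 [a,b,c=110]: 1111  = hex F
  rows 28-31 [a,b,c=111]: 1111  = hex F
Output column (row 0 .. row 31) = 11111111111111111110111011111111
Output column grouped in 4s = 1111 1111 1111 1111 1110 1110 1111 1111 = 0xFFFFEEFF
Convert to decimal digit by digit (value = value*16 + digit):
  F -> 15
  15*16 + 15 (F) = 255
  255*16 + 15 (F) = 4095
  4095*16 + 15 (F) = 65535
  65535*16 + 14 (E) = 1048574
  1048574*16 + 14 (E) = 16777198
  16777198*16 + 15 (F) = 268435183
  268435183*16 + 15 (F) = 4294962943
Decimal = 4294962943

4294962943


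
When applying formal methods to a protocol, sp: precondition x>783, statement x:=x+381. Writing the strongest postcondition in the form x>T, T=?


Formula: sp(P, x:=E) = exists old_x. (x = E[old_x/x]) AND P[old_x/x] (old_x is the value of x before the assignment; eliminate old_x by solving x = E[old_x/x] for old_x)
Step 1: Precondition P: x>783, i.e. old_x > 783
Step 2: Assignment gives x = old_x + 381, so old_x = x - 381
Step 3: Substitute into P: x - 381 > 783
Step 4: Simplify: x > 783+381 = 1164

1164


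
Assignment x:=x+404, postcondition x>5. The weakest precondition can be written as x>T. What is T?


Formula: wp(x:=E, P) = P[E/x] (substitute E for x in postcondition)
Step 1: Postcondition: x>5
Step 2: Substitute x+404 for x: x+404>5
Step 3: Solve for x: x > 5-404 = -399

-399


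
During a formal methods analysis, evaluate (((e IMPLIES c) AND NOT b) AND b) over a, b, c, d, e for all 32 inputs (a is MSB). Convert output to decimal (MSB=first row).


Formula: (((e IMPLIES c) AND NOT b) AND b) over a, b, c, d, e (32 rows)
Evaluate each row (bits = a,b,c,d,e, MSB first):
  row 0 [00000]: (((0 IMPLIES 0) AND NOT 0) AND 0) -> 0
  row 1 [00001]: (((1 IMPLIES 0) AND NOT 0) AND 0) -> 0
  row 2 [00010]: (((0 IMPLIES 0) AND NOT 0) AND 0) -> 0
  row 3 [00011]: (((1 IMPLIES 0) AND NOT 0) AND 0) -> 0
  row 4 [00100]: (((0 IMPLIES 1) AND NOT 0) AND 0) -> 0
  row 5 [00101]: (((1 IMPLIES 1) AND NOT 0) AND 0) -> 0
  row 6 [00110]: (((0 IMPLIES 1) AND NOT 0) AND 0) -> 0
  row 7 [00111]: (((1 IMPLIES 1) AND NOT 0) AND 0) -> 0
  row 8 [01000]: (((0 IMPLIES 0) AND NOT 1) AND 1) -> 0
  row 9 [01001]: (((1 IMPLIES 0) AND NOT 1) AND 1) -> 0
  row 10 [01010]: (((0 IMPLIES 0) AND NOT 1) AND 1) -> 0
  row 11 [01011]: (((1 IMPLIES 0) AND NOT 1) AND 1) -> 0
  row 12 [01100]: (((0 IMPLIES 1) AND NOT 1) AND 1) -> 0
  row 13 [01101]: (((1 IMPLIES 1) AND NOT 1) AND 1) -> 0
  row 14 [01110]: (((0 IMPLIES 1) AND NOT 1) AND 1) -> 0
  row 15 [01111]: (((1 IMPLIES 1) AND NOT 1) AND 1) -> 0
  row 16 [10000]: (((0 IMPLIES 0) AND NOT 0) AND 0) -> 0
  row 17 [10001]: (((1 IMPLIES 0) AND NOT 0) AND 0) -> 0
  row 18 [10010]: (((0 IMPLIES 0) AND NOT 0) AND 0) -> 0
  row 19 [10011]: (((1 IMPLIES 0) AND NOT 0) AND 0) -> 0
  row 20 [10100]: (((0 IMPLIES 1) AND NOT 0) AND 0) -> 0
  row 21 [10101]: (((1 IMPLIES 1) AND NOT 0) AND 0) -> 0
  row 22 [10110]: (((0 IMPLIES 1) AND NOT 0) AND 0) -> 0
  row 23 [10111]: (((1 IMPLIES 1) AND NOT 0) AND 0) -> 0
  row 24 [11000]: (((0 IMPLIES 0) AND NOT 1) AND 1) -> 0
  row 25 [11001]: (((1 IMPLIES 0) AND NOT 1) AND 1) -> 0
  row 26 [11010]: (((0 IMPLIES 0) AND NOT 1) AND 1) -> 0
  row 27 [11011]: (((1 IMPLIES 0) AND NOT 1) AND 1) -> 0
  row 28 [11100]: (((0 IMPLIES 1) AND NOT 1) AND 1) -> 0
  row 29 [11101]: (((1 IMPLIES 1) AND NOT 1) AND 1) -> 0
  row 30 [11110]: (((0 IMPLIES 1) AND NOT 1) AND 1) -> 0
  row 31 [11111]: (((1 IMPLIES 1) AND NOT 1) AND 1) -> 0
Full result column, 4 rows per line (a,b,c fixed per line; d,e runs 00..11 left to right):
  rows 0-3 [a,b,c=000]: 0000  = hex 0
  rows 4-7 [a,b,c=001]: 0000  = hex 0
  rows 8-11 [a,b,c=010]: 0000  = hex 0
  rows 12-15 [a,b,c=011]: 0000  = hex 0
  rows 16-19 [a,b,c=100]: 0000  = hex 0
  rows 20-23 [a,b,c=101]: 0000  = hex 0
  rows 24-27 [a,b,c=110]: 0000  = hex 0
  rows 28-31 [a,b,c=111]: 0000  = hex 0
Output column (row 0 .. row 31) = 00000000000000000000000000000000
Output column grouped in 4s = 0000 0000 0000 0000 0000 0000 0000 0000 = 0x00000000
Convert to decimal digit by digit (value = value*16 + digit):
  0 -> 0
  0*16 + 0 = 0
  0*16 + 0 = 0
  0*16 + 0 = 0
  0*16 + 0 = 0
  0*16 + 0 = 0
  0*16 + 0 = 0
  0*16 + 0 = 0
Decimal = 0

0


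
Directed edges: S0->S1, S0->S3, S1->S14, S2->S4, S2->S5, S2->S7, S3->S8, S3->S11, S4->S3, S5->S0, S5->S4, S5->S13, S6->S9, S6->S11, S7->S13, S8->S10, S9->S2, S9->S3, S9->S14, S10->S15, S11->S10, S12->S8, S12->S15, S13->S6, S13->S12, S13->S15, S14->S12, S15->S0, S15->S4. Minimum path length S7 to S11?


BFS layer-by-layer from S7:
  dist 0: {S7}
  dist 1: {S13}
  dist 2: {S6, S12, S15}
  dist 3: {S0, S4, S8, S9, S11}
  -> S11 reached at distance 3
Shortest path length = 3

3


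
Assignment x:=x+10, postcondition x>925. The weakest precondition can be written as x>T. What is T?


Formula: wp(x:=E, P) = P[E/x] (substitute E for x in postcondition)
Step 1: Postcondition: x>925
Step 2: Substitute x+10 for x: x+10>925
Step 3: Solve for x: x > 925-10 = 915

915


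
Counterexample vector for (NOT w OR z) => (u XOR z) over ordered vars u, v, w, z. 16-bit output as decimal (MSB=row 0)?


F1 = (NOT w OR z)
F2 = (u XOR z)
Counterexample to F1=>F2 is where F1=1 and F2=0.
Evaluate each row (bits = u,v,w,z, MSB first):
  row 0 [0000]: F1=1 F2=0 -> F1&~F2 -> 1
  row 1 [0001]: F1=1 F2=1 -> F1&~F2 -> 0
  row 2 [0010]: F1=0 F2=0 -> F1&~F2 -> 0
  row 3 [0011]: F1=1 F2=1 -> F1&~F2 -> 0
  row 4 [0100]: F1=1 F2=0 -> F1&~F2 -> 1
  row 5 [0101]: F1=1 F2=1 -> F1&~F2 -> 0
  row 6 [0110]: F1=0 F2=0 -> F1&~F2 -> 0
  row 7 [0111]: F1=1 F2=1 -> F1&~F2 -> 0
  row 8 [1000]: F1=1 F2=1 -> F1&~F2 -> 0
  row 9 [1001]: F1=1 F2=0 -> F1&~F2 -> 1
  row 10 [1010]: F1=0 F2=1 -> F1&~F2 -> 0
  row 11 [1011]: F1=1 F2=0 -> F1&~F2 -> 1
  row 12 [1100]: F1=1 F2=1 -> F1&~F2 -> 0
  row 13 [1101]: F1=1 F2=0 -> F1&~F2 -> 1
  row 14 [1110]: F1=0 F2=1 -> F1&~F2 -> 0
  row 15 [1111]: F1=1 F2=0 -> F1&~F2 -> 1
Full result column, 4 rows per line (u,v fixed per line; w,z runs 00..11 left to right):
  rows 0-3 [u,v=00]: 1000  = hex 8
  rows 4-7 [u,v=01]: 1000  = hex 8
  rows 8-11 [u,v=10]: 0101  = hex 5
  rows 12-15 [u,v=11]: 0101  = hex 5
Counterexample vector (row 0 .. row 15) = 1000100001010101
Output column grouped in 4s = 1000 1000 0101 0101 = 0x8855
Convert to decimal digit by digit (value = value*16 + digit):
  8 -> 8
  8*16 + 8 = 136
  136*16 + 5 = 2181
  2181*16 + 5 = 34901
Decimal = 34901

34901


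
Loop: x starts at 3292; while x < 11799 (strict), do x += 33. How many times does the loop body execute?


Step 1: x goes from 3292 toward 11799 by 33; the body runs while x<11799, so iterations = ceil((bound-start)/step)
Step 2: Distance=8507
Step 3: ceil(8507/33)=258

258


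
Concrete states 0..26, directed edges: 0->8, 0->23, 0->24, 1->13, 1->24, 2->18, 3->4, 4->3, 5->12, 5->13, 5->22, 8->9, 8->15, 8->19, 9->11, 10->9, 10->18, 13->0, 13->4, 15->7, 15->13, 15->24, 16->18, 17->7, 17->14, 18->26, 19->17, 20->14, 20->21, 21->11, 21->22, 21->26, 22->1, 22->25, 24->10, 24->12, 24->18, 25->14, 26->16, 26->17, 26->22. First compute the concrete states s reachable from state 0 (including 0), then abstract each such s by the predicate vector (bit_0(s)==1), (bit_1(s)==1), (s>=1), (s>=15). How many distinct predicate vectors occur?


BFS from 0:
Concrete reachable: {0, 1, 3, 4, 7, 8, 9, 10, 11, 12, 13, 14, 15, 16, 17, 18, 19, 22, 23, 24, 25, 26}
Abstract via predicates (bit_0(s)==1), (bit_1(s)==1), (s>=1), (s>=15):
  (0,0,0,0) <- {0}
  (0,0,1,0) <- {4, 8, 12}
  (0,0,1,1) <- {16, 24}
  (0,1,1,0) <- {10, 14}
  (0,1,1,1) <- {18, 22, 26}
  (1,0,1,0) <- {1, 9, 13}
  (1,0,1,1) <- {17, 25}
  (1,1,1,0) <- {3, 7, 11}
  (1,1,1,1) <- {15, 19, 23}
Distinct abstract states = 9

9


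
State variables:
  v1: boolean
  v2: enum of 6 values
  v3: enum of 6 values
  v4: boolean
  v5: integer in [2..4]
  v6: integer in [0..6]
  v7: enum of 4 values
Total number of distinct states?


State space = product of domain sizes of all variables.
Domain sizes:
  v1 (boolean): 2
  v2 (enum of 6 values): 6
  v3 (enum of 6 values): 6
  v4 (boolean): 2
  v5 (integer in [2..4]): 3
  v6 (integer in [0..6]): 7
  v7 (enum of 4 values): 4
Product = 2 * 6 * 6 * 2 * 3 * 7 * 4 = 12096

12096


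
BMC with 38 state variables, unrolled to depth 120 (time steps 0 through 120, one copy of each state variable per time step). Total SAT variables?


BMC unrolls to depth k, creating one copy of each state var for steps 0..k.
Step count = 120 + 1 = 121 (steps 0 through 120)
Vars per step = 38
Total = 38 * 121 = 4598

4598


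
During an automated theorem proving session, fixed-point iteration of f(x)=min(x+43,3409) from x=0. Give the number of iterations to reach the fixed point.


Step 1: x=0, cap=3409, increment=43
Step 2: x grows by 43 each step until capped at 3409; fixed point is x=3409
Step 3: iterations = ceil(3409/43) = 80

80


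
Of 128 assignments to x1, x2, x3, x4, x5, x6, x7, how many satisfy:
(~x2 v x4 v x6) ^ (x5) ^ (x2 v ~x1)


CNF with 3 clauses over 7 vars (128 assignments).
An assignment satisfies CNF iff every clause has >=1 true literal.
Check each row (bits = x1,x2,x3,x4,x5,x6,x7; clause T/F shown):
  row 0 [0000000]: clauses=TFT -> 0
  row 1 [0000001]: clauses=TFT -> 0
  row 2 [0000010]: clauses=TFT -> 0
  row 3 [0000011]: clauses=TFT -> 0
  row 4 [0000100]: clauses=TTT -> 1
  (every remaining row is evaluated the same way; all 128 results are listed next)
Full result column, 8 rows per line (x1,x2,x3,x4 fixed per line; x5,x6,x7 runs 000..111 left to right):
  rows 0-7 [x1,x2,x3,x4=0000]: 00001111  (ones: 4)
  rows 8-15 [x1,x2,x3,x4=0001]: 00001111  (ones: 4)
  rows 16-23 [x1,x2,x3,x4=0010]: 00001111  (ones: 4)
  rows 24-31 [x1,x2,x3,x4=0011]: 00001111  (ones: 4)
  rows 32-39 [x1,x2,x3,x4=0100]: 00000011  (ones: 2)
  rows 40-47 [x1,x2,x3,x4=0101]: 00001111  (ones: 4)
  rows 48-55 [x1,x2,x3,x4=0110]: 00000011  (ones: 2)
  rows 56-63 [x1,x2,x3,x4=0111]: 00001111  (ones: 4)
  rows 64-71 [x1,x2,x3,x4=1000]: 00000000  (ones: 0)
  rows 72-79 [x1,x2,x3,x4=1001]: 00000000  (ones: 0)
  rows 80-87 [x1,x2,x3,x4=1010]: 00000000  (ones: 0)
  rows 88-95 [x1,x2,x3,x4=1011]: 00000000  (ones: 0)
  rows 96-103 [x1,x2,x3,x4=1100]: 00000011  (ones: 2)
  rows 104-111 [x1,x2,x3,x4=1101]: 00001111  (ones: 4)
  rows 112-119 [x1,x2,x3,x4=1110]: 00000011  (ones: 2)
  rows 120-127 [x1,x2,x3,x4=1111]: 00001111  (ones: 4)
Satisfying assignments = 4+4+4+4+2+4+2+4+0+0+0+0+2+4+2+4 = 40

40


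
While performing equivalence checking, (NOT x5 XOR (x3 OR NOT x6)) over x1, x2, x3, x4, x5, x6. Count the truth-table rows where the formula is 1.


Formula: (NOT x5 XOR (x3 OR NOT x6)) over 6 vars (64 rows)
Evaluate each row (x1, x2, x3, x4, x5, x6 as bits, MSB first):
  row 0 [000000]: (NOT 0 XOR (0 OR NOT 0)) -> 0
  row 1 [000001]: (NOT 0 XOR (0 OR NOT 1)) -> 1
  row 2 [000010]: (NOT 1 XOR (0 OR NOT 0)) -> 1
  row 3 [000011]: (NOT 1 XOR (0 OR NOT 1)) -> 0
  row 4 [000100]: (NOT 0 XOR (0 OR NOT 0)) -> 0
  (every remaining row is evaluated the same way; all 64 results are listed next)
Full result column, 8 rows per line (x1,x2,x3 fixed per line; x4,x5,x6 runs 000..111 left to right):
  rows 0-7 [x1,x2,x3=000]: 01100110  (ones: 4)
  rows 8-15 [x1,x2,x3=001]: 00110011  (ones: 4)
  rows 16-23 [x1,x2,x3=010]: 01100110  (ones: 4)
  rows 24-31 [x1,x2,x3=011]: 00110011  (ones: 4)
  rows 32-39 [x1,x2,x3=100]: 01100110  (ones: 4)
  rows 40-47 [x1,x2,x3=101]: 00110011  (ones: 4)
  rows 48-55 [x1,x2,x3=110]: 01100110  (ones: 4)
  rows 56-63 [x1,x2,x3=111]: 00110011  (ones: 4)
Count of 1-rows = 4+4+4+4+4+4+4+4 = 32

32


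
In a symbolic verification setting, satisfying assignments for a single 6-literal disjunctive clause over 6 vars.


Step 1: Total=2^6=64
Step 2: Unsat when all 6 false: 2^0=1
Step 3: Sat=64-1=63

63


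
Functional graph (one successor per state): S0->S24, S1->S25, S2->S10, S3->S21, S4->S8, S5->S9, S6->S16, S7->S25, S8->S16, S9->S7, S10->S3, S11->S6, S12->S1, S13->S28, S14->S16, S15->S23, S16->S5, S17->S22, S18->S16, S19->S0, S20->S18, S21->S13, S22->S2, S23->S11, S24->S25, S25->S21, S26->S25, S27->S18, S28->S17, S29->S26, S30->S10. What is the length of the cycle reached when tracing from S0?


Trace from S0 until a state repeats:
  S0 -> S24 -> S25 -> S21 -> S13 -> S28 -> S17 -> S22 -> S2 -> S10 -> S3 -> S21
S21 first seen at step 3, revisited at step 11.
Cycle length = 11 - 3 = 8

8


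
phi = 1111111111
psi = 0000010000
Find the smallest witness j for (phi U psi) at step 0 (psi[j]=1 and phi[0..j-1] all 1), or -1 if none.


(phi U psi) at 0: need smallest j with psi[j]=1 and phi[i]=1 for all i in [0,j).
Scan from step 0:
  step 0: phi=1, psi=0 -> continue
  step 1: phi=1, psi=0 -> continue
  step 2: phi=1, psi=0 -> continue
  step 3: phi=1, psi=0 -> continue
  step 5: psi=1 and phi held for [0,5) -> witness found
Witness step = 5

5


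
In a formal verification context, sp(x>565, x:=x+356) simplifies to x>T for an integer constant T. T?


Formula: sp(P, x:=E) = exists old_x. (x = E[old_x/x]) AND P[old_x/x] (old_x is the value of x before the assignment; eliminate old_x by solving x = E[old_x/x] for old_x)
Step 1: Precondition P: x>565, i.e. old_x > 565
Step 2: Assignment gives x = old_x + 356, so old_x = x - 356
Step 3: Substitute into P: x - 356 > 565
Step 4: Simplify: x > 565+356 = 921

921


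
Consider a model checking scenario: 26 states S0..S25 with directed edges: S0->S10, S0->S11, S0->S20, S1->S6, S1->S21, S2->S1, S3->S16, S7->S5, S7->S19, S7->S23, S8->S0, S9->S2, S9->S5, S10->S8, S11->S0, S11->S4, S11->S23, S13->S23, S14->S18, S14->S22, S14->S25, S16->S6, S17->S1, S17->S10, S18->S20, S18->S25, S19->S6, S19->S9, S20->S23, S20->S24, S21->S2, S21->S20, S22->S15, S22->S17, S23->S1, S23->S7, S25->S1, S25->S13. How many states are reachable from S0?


BFS from S0:
  layer 0: {S0}
  layer 1: {S10, S11, S20}
  layer 2: {S4, S8, S23, S24}
  layer 3: {S1, S7}
  layer 4: {S5, S6, S19, S21}
  layer 5: {S2, S9}
Reachable set: {S0, S1, S2, S4, S5, S6, S7, S8, S9, S10, S11, S19, S20, S21, S23, S24}
Count = 16

16


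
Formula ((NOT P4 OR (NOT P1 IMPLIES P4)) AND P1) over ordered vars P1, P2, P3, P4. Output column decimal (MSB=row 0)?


Formula: ((NOT P4 OR (NOT P1 IMPLIES P4)) AND P1) over P1, P2, P3, P4 (16 rows)
Evaluate each row (bits = P1,P2,P3,P4, MSB first):
  row 0 [0000]: ((NOT 0 OR (NOT 0 IMPLIES 0)) AND 0) -> 0
  row 1 [0001]: ((NOT 1 OR (NOT 0 IMPLIES 1)) AND 0) -> 0
  row 2 [0010]: ((NOT 0 OR (NOT 0 IMPLIES 0)) AND 0) -> 0
  row 3 [0011]: ((NOT 1 OR (NOT 0 IMPLIES 1)) AND 0) -> 0
  row 4 [0100]: ((NOT 0 OR (NOT 0 IMPLIES 0)) AND 0) -> 0
  row 5 [0101]: ((NOT 1 OR (NOT 0 IMPLIES 1)) AND 0) -> 0
  row 6 [0110]: ((NOT 0 OR (NOT 0 IMPLIES 0)) AND 0) -> 0
  row 7 [0111]: ((NOT 1 OR (NOT 0 IMPLIES 1)) AND 0) -> 0
  row 8 [1000]: ((NOT 0 OR (NOT 1 IMPLIES 0)) AND 1) -> 1
  row 9 [1001]: ((NOT 1 OR (NOT 1 IMPLIES 1)) AND 1) -> 1
  row 10 [1010]: ((NOT 0 OR (NOT 1 IMPLIES 0)) AND 1) -> 1
  row 11 [1011]: ((NOT 1 OR (NOT 1 IMPLIES 1)) AND 1) -> 1
  row 12 [1100]: ((NOT 0 OR (NOT 1 IMPLIES 0)) AND 1) -> 1
  row 13 [1101]: ((NOT 1 OR (NOT 1 IMPLIES 1)) AND 1) -> 1
  row 14 [1110]: ((NOT 0 OR (NOT 1 IMPLIES 0)) AND 1) -> 1
  row 15 [1111]: ((NOT 1 OR (NOT 1 IMPLIES 1)) AND 1) -> 1
Full result column, 4 rows per line (P1,P2 fixed per line; P3,P4 runs 00..11 left to right):
  rows 0-3 [P1,P2=00]: 0000  = hex 0
  rows 4-7 [P1,P2=01]: 0000  = hex 0
  rows 8-11 [P1,P2=10]: 1111  = hex F
  rows 12-15 [P1,P2=11]: 1111  = hex F
Output column (row 0 .. row 15) = 0000000011111111
Output column grouped in 4s = 0000 0000 1111 1111 = 0x00FF
Convert to decimal digit by digit (value = value*16 + digit):
  0 -> 0
  0*16 + 0 = 0
  0*16 + 15 (F) = 15
  15*16 + 15 (F) = 255
Decimal = 255

255


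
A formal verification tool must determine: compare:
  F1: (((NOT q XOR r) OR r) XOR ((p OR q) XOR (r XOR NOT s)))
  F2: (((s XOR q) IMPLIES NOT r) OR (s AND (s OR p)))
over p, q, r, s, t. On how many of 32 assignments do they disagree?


F1 = (((NOT q XOR r) OR r) XOR ((p OR q) XOR (r XOR NOT s)))
F2 = (((s XOR q) IMPLIES NOT r) OR (s AND (s OR p)))
Evaluate both on each of 32 rows (bits = p,q,r,s,t):
  row 0 [00000]: F1=0 F2=1 (differ) -> 1
  row 1 [00001]: F1=0 F2=1 (differ) -> 1
  row 2 [00010]: F1=1 F2=1 -> 0
  row 3 [00011]: F1=1 F2=1 -> 0
  row 4 [00100]: F1=1 F2=1 -> 0
  row 5 [00101]: F1=1 F2=1 -> 0
  row 6 [00110]: F1=0 F2=1 (differ) -> 1
  row 7 [00111]: F1=0 F2=1 (differ) -> 1
  row 8 [01000]: F1=0 F2=1 (differ) -> 1
  row 9 [01001]: F1=0 F2=1 (differ) -> 1
  row 10 [01010]: F1=1 F2=1 -> 0
  row 11 [01011]: F1=1 F2=1 -> 0
  row 12 [01100]: F1=0 F2=0 -> 0
  row 13 [01101]: F1=0 F2=0 -> 0
  row 14 [01110]: F1=1 F2=1 -> 0
  row 15 [01111]: F1=1 F2=1 -> 0
  row 16 [10000]: F1=1 F2=1 -> 0
  row 17 [10001]: F1=1 F2=1 -> 0
  row 18 [10010]: F1=0 F2=1 (differ) -> 1
  row 19 [10011]: F1=0 F2=1 (differ) -> 1
  row 20 [10100]: F1=0 F2=1 (differ) -> 1
  row 21 [10101]: F1=0 F2=1 (differ) -> 1
  row 22 [10110]: F1=1 F2=1 -> 0
  row 23 [10111]: F1=1 F2=1 -> 0
  row 24 [11000]: F1=0 F2=1 (differ) -> 1
  row 25 [11001]: F1=0 F2=1 (differ) -> 1
  row 26 [11010]: F1=1 F2=1 -> 0
  row 27 [11011]: F1=1 F2=1 -> 0
  row 28 [11100]: F1=0 F2=0 -> 0
  row 29 [11101]: F1=0 F2=0 -> 0
  row 30 [11110]: F1=1 F2=1 -> 0
  row 31 [11111]: F1=1 F2=1 -> 0
Full result column, 8 rows per line (p,q fixed per line; r,s,t runs 000..111 left to right):
  rows 0-7 [p,q=00]: 11000011  (ones: 4)
  rows 8-15 [p,q=01]: 11000000  (ones: 2)
  rows 16-23 [p,q=10]: 00111100  (ones: 4)
  rows 24-31 [p,q=11]: 11000000  (ones: 2)
Disagreements = 4+2+4+2 = 12

12


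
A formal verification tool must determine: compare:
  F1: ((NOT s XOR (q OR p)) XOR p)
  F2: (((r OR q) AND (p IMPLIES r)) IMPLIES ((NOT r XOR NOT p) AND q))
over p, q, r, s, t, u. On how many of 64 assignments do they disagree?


F1 = ((NOT s XOR (q OR p)) XOR p)
F2 = (((r OR q) AND (p IMPLIES r)) IMPLIES ((NOT r XOR NOT p) AND q))
Evaluate both on each of 64 rows (bits = p,q,r,s,t,u):
  row 0 [000000]: F1=1 F2=1 -> 0
  row 1 [000001]: F1=1 F2=1 -> 0
  row 2 [000010]: F1=1 F2=1 -> 0
  row 3 [000011]: F1=1 F2=1 -> 0
  row 4 [000100]: F1=0 F2=1 (differ) -> 1
  (every remaining row is evaluated the same way; all 64 results are listed next)
Full result column, 8 rows per line (p,q,r fixed per line; s,t,u runs 000..111 left to right):
  rows 0-7 [p,q,r=000]: 00001111  (ones: 4)
  rows 8-15 [p,q,r=001]: 11110000  (ones: 4)
  rows 16-23 [p,q,r=010]: 00001111  (ones: 4)
  rows 24-31 [p,q,r=011]: 11110000  (ones: 4)
  rows 32-39 [p,q,r=100]: 00001111  (ones: 4)
  rows 40-47 [p,q,r=101]: 11110000  (ones: 4)
  rows 48-55 [p,q,r=110]: 00001111  (ones: 4)
  rows 56-63 [p,q,r=111]: 11110000  (ones: 4)
Disagreements = 4+4+4+4+4+4+4+4 = 32

32


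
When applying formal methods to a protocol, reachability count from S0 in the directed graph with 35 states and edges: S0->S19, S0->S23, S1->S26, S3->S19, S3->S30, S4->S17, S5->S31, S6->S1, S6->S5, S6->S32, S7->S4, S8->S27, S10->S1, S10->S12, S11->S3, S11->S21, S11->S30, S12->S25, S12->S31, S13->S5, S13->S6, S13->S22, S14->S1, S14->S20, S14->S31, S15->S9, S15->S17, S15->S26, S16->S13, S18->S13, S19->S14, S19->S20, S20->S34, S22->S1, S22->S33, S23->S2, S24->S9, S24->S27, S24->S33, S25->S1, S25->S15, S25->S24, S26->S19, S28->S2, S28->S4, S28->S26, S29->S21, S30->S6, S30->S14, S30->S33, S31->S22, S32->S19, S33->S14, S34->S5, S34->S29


BFS from S0:
  layer 0: {S0}
  layer 1: {S19, S23}
  layer 2: {S2, S14, S20}
  layer 3: {S1, S31, S34}
  layer 4: {S5, S22, S26, S29}
  layer 5: {S21, S33}
Reachable set: {S0, S1, S2, S5, S14, S19, S20, S21, S22, S23, S26, S29, S31, S33, S34}
Count = 15

15


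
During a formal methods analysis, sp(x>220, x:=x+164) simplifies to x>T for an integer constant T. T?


Formula: sp(P, x:=E) = exists old_x. (x = E[old_x/x]) AND P[old_x/x] (old_x is the value of x before the assignment; eliminate old_x by solving x = E[old_x/x] for old_x)
Step 1: Precondition P: x>220, i.e. old_x > 220
Step 2: Assignment gives x = old_x + 164, so old_x = x - 164
Step 3: Substitute into P: x - 164 > 220
Step 4: Simplify: x > 220+164 = 384

384


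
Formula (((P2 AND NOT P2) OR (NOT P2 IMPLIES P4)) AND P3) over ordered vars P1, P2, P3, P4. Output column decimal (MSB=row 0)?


Formula: (((P2 AND NOT P2) OR (NOT P2 IMPLIES P4)) AND P3) over P1, P2, P3, P4 (16 rows)
Evaluate each row (bits = P1,P2,P3,P4, MSB first):
  row 0 [0000]: (((0 AND NOT 0) OR (NOT 0 IMPLIES 0)) AND 0) -> 0
  row 1 [0001]: (((0 AND NOT 0) OR (NOT 0 IMPLIES 1)) AND 0) -> 0
  row 2 [0010]: (((0 AND NOT 0) OR (NOT 0 IMPLIES 0)) AND 1) -> 0
  row 3 [0011]: (((0 AND NOT 0) OR (NOT 0 IMPLIES 1)) AND 1) -> 1
  row 4 [0100]: (((1 AND NOT 1) OR (NOT 1 IMPLIES 0)) AND 0) -> 0
  row 5 [0101]: (((1 AND NOT 1) OR (NOT 1 IMPLIES 1)) AND 0) -> 0
  row 6 [0110]: (((1 AND NOT 1) OR (NOT 1 IMPLIES 0)) AND 1) -> 1
  row 7 [0111]: (((1 AND NOT 1) OR (NOT 1 IMPLIES 1)) AND 1) -> 1
  row 8 [1000]: (((0 AND NOT 0) OR (NOT 0 IMPLIES 0)) AND 0) -> 0
  row 9 [1001]: (((0 AND NOT 0) OR (NOT 0 IMPLIES 1)) AND 0) -> 0
  row 10 [1010]: (((0 AND NOT 0) OR (NOT 0 IMPLIES 0)) AND 1) -> 0
  row 11 [1011]: (((0 AND NOT 0) OR (NOT 0 IMPLIES 1)) AND 1) -> 1
  row 12 [1100]: (((1 AND NOT 1) OR (NOT 1 IMPLIES 0)) AND 0) -> 0
  row 13 [1101]: (((1 AND NOT 1) OR (NOT 1 IMPLIES 1)) AND 0) -> 0
  row 14 [1110]: (((1 AND NOT 1) OR (NOT 1 IMPLIES 0)) AND 1) -> 1
  row 15 [1111]: (((1 AND NOT 1) OR (NOT 1 IMPLIES 1)) AND 1) -> 1
Full result column, 4 rows per line (P1,P2 fixed per line; P3,P4 runs 00..11 left to right):
  rows 0-3 [P1,P2=00]: 0001  = hex 1
  rows 4-7 [P1,P2=01]: 0011  = hex 3
  rows 8-11 [P1,P2=10]: 0001  = hex 1
  rows 12-15 [P1,P2=11]: 0011  = hex 3
Output column (row 0 .. row 15) = 0001001100010011
Output column grouped in 4s = 0001 0011 0001 0011 = 0x1313
Convert to decimal digit by digit (value = value*16 + digit):
  1 -> 1
  1*16 + 3 = 19
  19*16 + 1 = 305
  305*16 + 3 = 4883
Decimal = 4883

4883


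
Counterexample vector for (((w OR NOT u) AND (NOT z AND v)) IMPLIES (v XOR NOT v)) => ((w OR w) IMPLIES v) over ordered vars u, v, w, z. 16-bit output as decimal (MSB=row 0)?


F1 = (((w OR NOT u) AND (NOT z AND v)) IMPLIES (v XOR NOT v))
F2 = ((w OR w) IMPLIES v)
Counterexample to F1=>F2 is where F1=1 and F2=0.
Evaluate each row (bits = u,v,w,z, MSB first):
  row 0 [0000]: F1=1 F2=1 -> F1&~F2 -> 0
  row 1 [0001]: F1=1 F2=1 -> F1&~F2 -> 0
  row 2 [0010]: F1=1 F2=0 -> F1&~F2 -> 1
  row 3 [0011]: F1=1 F2=0 -> F1&~F2 -> 1
  row 4 [0100]: F1=1 F2=1 -> F1&~F2 -> 0
  row 5 [0101]: F1=1 F2=1 -> F1&~F2 -> 0
  row 6 [0110]: F1=1 F2=1 -> F1&~F2 -> 0
  row 7 [0111]: F1=1 F2=1 -> F1&~F2 -> 0
  row 8 [1000]: F1=1 F2=1 -> F1&~F2 -> 0
  row 9 [1001]: F1=1 F2=1 -> F1&~F2 -> 0
  row 10 [1010]: F1=1 F2=0 -> F1&~F2 -> 1
  row 11 [1011]: F1=1 F2=0 -> F1&~F2 -> 1
  row 12 [1100]: F1=1 F2=1 -> F1&~F2 -> 0
  row 13 [1101]: F1=1 F2=1 -> F1&~F2 -> 0
  row 14 [1110]: F1=1 F2=1 -> F1&~F2 -> 0
  row 15 [1111]: F1=1 F2=1 -> F1&~F2 -> 0
Full result column, 4 rows per line (u,v fixed per line; w,z runs 00..11 left to right):
  rows 0-3 [u,v=00]: 0011  = hex 3
  rows 4-7 [u,v=01]: 0000  = hex 0
  rows 8-11 [u,v=10]: 0011  = hex 3
  rows 12-15 [u,v=11]: 0000  = hex 0
Counterexample vector (row 0 .. row 15) = 0011000000110000
Output column grouped in 4s = 0011 0000 0011 0000 = 0x3030
Convert to decimal digit by digit (value = value*16 + digit):
  3 -> 3
  3*16 + 0 = 48
  48*16 + 3 = 771
  771*16 + 0 = 12336
Decimal = 12336

12336


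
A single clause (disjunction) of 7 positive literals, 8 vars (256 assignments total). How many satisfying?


Step 1: Total=2^8=256
Step 2: Unsat when all 7 false: 2^1=2
Step 3: Sat=256-2=254

254


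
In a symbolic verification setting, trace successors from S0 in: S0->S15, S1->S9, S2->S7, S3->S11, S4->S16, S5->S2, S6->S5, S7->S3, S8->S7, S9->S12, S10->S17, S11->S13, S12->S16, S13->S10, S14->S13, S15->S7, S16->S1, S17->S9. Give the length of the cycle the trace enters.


Trace from S0 until a state repeats:
  S0 -> S15 -> S7 -> S3 -> S11 -> S13 -> S10 -> S17 -> S9 -> S12 -> S16 -> S1 -> S9
S9 first seen at step 8, revisited at step 12.
Cycle length = 12 - 8 = 4

4


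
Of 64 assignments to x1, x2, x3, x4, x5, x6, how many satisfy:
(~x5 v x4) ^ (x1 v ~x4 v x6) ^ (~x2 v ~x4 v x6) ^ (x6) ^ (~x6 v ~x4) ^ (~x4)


CNF with 6 clauses over 6 vars (64 assignments).
An assignment satisfies CNF iff every clause has >=1 true literal.
Check each row (bits = x1,x2,x3,x4,x5,x6; clause T/F shown):
  row 0 [000000]: clauses=TTTFTT -> 0
  row 1 [000001]: clauses=TTTTTT -> 1
  row 2 [000010]: clauses=FTTFTT -> 0
  row 3 [000011]: clauses=FTTTTT -> 0
  row 4 [000100]: clauses=TFTFTF -> 0
  (every remaining row is evaluated the same way; all 64 results are listed next)
Full result column, 8 rows per line (x1,x2,x3 fixed per line; x4,x5,x6 runs 000..111 left to right):
  rows 0-7 [x1,x2,x3=000]: 01000000  (ones: 1)
  rows 8-15 [x1,x2,x3=001]: 01000000  (ones: 1)
  rows 16-23 [x1,x2,x3=010]: 01000000  (ones: 1)
  rows 24-31 [x1,x2,x3=011]: 01000000  (ones: 1)
  rows 32-39 [x1,x2,x3=100]: 01000000  (ones: 1)
  rows 40-47 [x1,x2,x3=101]: 01000000  (ones: 1)
  rows 48-55 [x1,x2,x3=110]: 01000000  (ones: 1)
  rows 56-63 [x1,x2,x3=111]: 01000000  (ones: 1)
Satisfying assignments = 1+1+1+1+1+1+1+1 = 8

8


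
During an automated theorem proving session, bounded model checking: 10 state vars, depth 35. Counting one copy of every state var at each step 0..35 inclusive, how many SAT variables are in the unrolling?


BMC unrolls to depth k, creating one copy of each state var for steps 0..k.
Step count = 35 + 1 = 36 (steps 0 through 35)
Vars per step = 10
Total = 10 * 36 = 360

360


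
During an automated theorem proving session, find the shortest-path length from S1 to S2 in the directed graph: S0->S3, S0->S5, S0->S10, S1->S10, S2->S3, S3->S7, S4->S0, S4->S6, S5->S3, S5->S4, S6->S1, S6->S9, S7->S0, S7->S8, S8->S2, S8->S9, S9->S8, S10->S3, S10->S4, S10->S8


BFS layer-by-layer from S1:
  dist 0: {S1}
  dist 1: {S10}
  dist 2: {S3, S4, S8}
  dist 3: {S0, S2, S6, S7, S9}
  -> S2 reached at distance 3
Shortest path length = 3

3


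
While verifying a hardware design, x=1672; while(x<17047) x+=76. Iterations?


Step 1: x goes from 1672 toward 17047 by 76; the body runs while x<17047, so iterations = ceil((bound-start)/step)
Step 2: Distance=15375
Step 3: ceil(15375/76)=203

203


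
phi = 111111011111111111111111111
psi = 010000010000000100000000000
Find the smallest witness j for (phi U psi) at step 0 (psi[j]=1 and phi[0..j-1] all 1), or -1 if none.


(phi U psi) at 0: need smallest j with psi[j]=1 and phi[i]=1 for all i in [0,j).
Scan from step 0:
  step 0: phi=1, psi=0 -> continue
  step 1: psi=1 and phi held for [0,1) -> witness found
Witness step = 1

1


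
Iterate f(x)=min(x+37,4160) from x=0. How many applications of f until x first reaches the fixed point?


Step 1: x=0, cap=4160, increment=37
Step 2: x grows by 37 each step until capped at 4160; fixed point is x=4160
Step 3: iterations = ceil(4160/37) = 113

113


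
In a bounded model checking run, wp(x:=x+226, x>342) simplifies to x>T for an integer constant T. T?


Formula: wp(x:=E, P) = P[E/x] (substitute E for x in postcondition)
Step 1: Postcondition: x>342
Step 2: Substitute x+226 for x: x+226>342
Step 3: Solve for x: x > 342-226 = 116

116


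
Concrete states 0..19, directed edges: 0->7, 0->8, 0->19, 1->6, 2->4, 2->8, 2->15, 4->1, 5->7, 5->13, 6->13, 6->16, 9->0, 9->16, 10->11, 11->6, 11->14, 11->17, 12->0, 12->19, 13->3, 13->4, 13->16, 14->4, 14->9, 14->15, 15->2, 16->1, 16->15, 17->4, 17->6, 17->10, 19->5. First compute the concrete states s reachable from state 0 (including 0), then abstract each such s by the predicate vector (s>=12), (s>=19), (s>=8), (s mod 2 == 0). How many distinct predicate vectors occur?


BFS from 0:
Concrete reachable: {0, 1, 2, 3, 4, 5, 6, 7, 8, 13, 15, 16, 19}
Abstract via predicates (s>=12), (s>=19), (s>=8), (s mod 2 == 0):
  (0,0,0,0) <- {1, 3, 5, 7}
  (0,0,0,1) <- {0, 2, 4, 6}
  (0,0,1,1) <- {8}
  (1,0,1,0) <- {13, 15}
  (1,0,1,1) <- {16}
  (1,1,1,0) <- {19}
Distinct abstract states = 6

6


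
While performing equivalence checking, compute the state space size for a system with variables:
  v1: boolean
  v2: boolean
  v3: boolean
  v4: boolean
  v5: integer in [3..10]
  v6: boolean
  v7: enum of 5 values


State space = product of domain sizes of all variables.
Domain sizes:
  v1 (boolean): 2
  v2 (boolean): 2
  v3 (boolean): 2
  v4 (boolean): 2
  v5 (integer in [3..10]): 8
  v6 (boolean): 2
  v7 (enum of 5 values): 5
Product = 2 * 2 * 2 * 2 * 8 * 2 * 5 = 1280

1280


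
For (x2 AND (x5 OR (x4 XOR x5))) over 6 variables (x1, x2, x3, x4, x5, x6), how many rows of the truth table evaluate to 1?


Formula: (x2 AND (x5 OR (x4 XOR x5))) over 6 vars (64 rows)
Evaluate each row (x1, x2, x3, x4, x5, x6 as bits, MSB first):
  row 0 [000000]: (0 AND (0 OR (0 XOR 0))) -> 0
  row 1 [000001]: (0 AND (0 OR (0 XOR 0))) -> 0
  row 2 [000010]: (0 AND (1 OR (0 XOR 1))) -> 0
  row 3 [000011]: (0 AND (1 OR (0 XOR 1))) -> 0
  row 4 [000100]: (0 AND (0 OR (1 XOR 0))) -> 0
  (every remaining row is evaluated the same way; all 64 results are listed next)
Full result column, 8 rows per line (x1,x2,x3 fixed per line; x4,x5,x6 runs 000..111 left to right):
  rows 0-7 [x1,x2,x3=000]: 00000000  (ones: 0)
  rows 8-15 [x1,x2,x3=001]: 00000000  (ones: 0)
  rows 16-23 [x1,x2,x3=010]: 00111111  (ones: 6)
  rows 24-31 [x1,x2,x3=011]: 00111111  (ones: 6)
  rows 32-39 [x1,x2,x3=100]: 00000000  (ones: 0)
  rows 40-47 [x1,x2,x3=101]: 00000000  (ones: 0)
  rows 48-55 [x1,x2,x3=110]: 00111111  (ones: 6)
  rows 56-63 [x1,x2,x3=111]: 00111111  (ones: 6)
Count of 1-rows = 0+0+6+6+0+0+6+6 = 24

24


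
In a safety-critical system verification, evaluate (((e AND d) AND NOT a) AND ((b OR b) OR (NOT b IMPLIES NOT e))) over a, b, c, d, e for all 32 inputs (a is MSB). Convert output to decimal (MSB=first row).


Formula: (((e AND d) AND NOT a) AND ((b OR b) OR (NOT b IMPLIES NOT e))) over a, b, c, d, e (32 rows)
Evaluate each row (bits = a,b,c,d,e, MSB first):
  row 0 [00000]: (((0 AND 0) AND NOT 0) AND ((0 OR 0) OR (NOT 0 IMPLIES NOT 0))) -> 0
  row 1 [00001]: (((1 AND 0) AND NOT 0) AND ((0 OR 0) OR (NOT 0 IMPLIES NOT 1))) -> 0
  row 2 [00010]: (((0 AND 1) AND NOT 0) AND ((0 OR 0) OR (NOT 0 IMPLIES NOT 0))) -> 0
  row 3 [00011]: (((1 AND 1) AND NOT 0) AND ((0 OR 0) OR (NOT 0 IMPLIES NOT 1))) -> 0
  row 4 [00100]: (((0 AND 0) AND NOT 0) AND ((0 OR 0) OR (NOT 0 IMPLIES NOT 0))) -> 0
  row 5 [00101]: (((1 AND 0) AND NOT 0) AND ((0 OR 0) OR (NOT 0 IMPLIES NOT 1))) -> 0
  row 6 [00110]: (((0 AND 1) AND NOT 0) AND ((0 OR 0) OR (NOT 0 IMPLIES NOT 0))) -> 0
  row 7 [00111]: (((1 AND 1) AND NOT 0) AND ((0 OR 0) OR (NOT 0 IMPLIES NOT 1))) -> 0
  row 8 [01000]: (((0 AND 0) AND NOT 0) AND ((1 OR 1) OR (NOT 1 IMPLIES NOT 0))) -> 0
  row 9 [01001]: (((1 AND 0) AND NOT 0) AND ((1 OR 1) OR (NOT 1 IMPLIES NOT 1))) -> 0
  row 10 [01010]: (((0 AND 1) AND NOT 0) AND ((1 OR 1) OR (NOT 1 IMPLIES NOT 0))) -> 0
  row 11 [01011]: (((1 AND 1) AND NOT 0) AND ((1 OR 1) OR (NOT 1 IMPLIES NOT 1))) -> 1
  row 12 [01100]: (((0 AND 0) AND NOT 0) AND ((1 OR 1) OR (NOT 1 IMPLIES NOT 0))) -> 0
  row 13 [01101]: (((1 AND 0) AND NOT 0) AND ((1 OR 1) OR (NOT 1 IMPLIES NOT 1))) -> 0
  row 14 [01110]: (((0 AND 1) AND NOT 0) AND ((1 OR 1) OR (NOT 1 IMPLIES NOT 0))) -> 0
  row 15 [01111]: (((1 AND 1) AND NOT 0) AND ((1 OR 1) OR (NOT 1 IMPLIES NOT 1))) -> 1
  row 16 [10000]: (((0 AND 0) AND NOT 1) AND ((0 OR 0) OR (NOT 0 IMPLIES NOT 0))) -> 0
  row 17 [10001]: (((1 AND 0) AND NOT 1) AND ((0 OR 0) OR (NOT 0 IMPLIES NOT 1))) -> 0
  row 18 [10010]: (((0 AND 1) AND NOT 1) AND ((0 OR 0) OR (NOT 0 IMPLIES NOT 0))) -> 0
  row 19 [10011]: (((1 AND 1) AND NOT 1) AND ((0 OR 0) OR (NOT 0 IMPLIES NOT 1))) -> 0
  row 20 [10100]: (((0 AND 0) AND NOT 1) AND ((0 OR 0) OR (NOT 0 IMPLIES NOT 0))) -> 0
  row 21 [10101]: (((1 AND 0) AND NOT 1) AND ((0 OR 0) OR (NOT 0 IMPLIES NOT 1))) -> 0
  row 22 [10110]: (((0 AND 1) AND NOT 1) AND ((0 OR 0) OR (NOT 0 IMPLIES NOT 0))) -> 0
  row 23 [10111]: (((1 AND 1) AND NOT 1) AND ((0 OR 0) OR (NOT 0 IMPLIES NOT 1))) -> 0
  row 24 [11000]: (((0 AND 0) AND NOT 1) AND ((1 OR 1) OR (NOT 1 IMPLIES NOT 0))) -> 0
  row 25 [11001]: (((1 AND 0) AND NOT 1) AND ((1 OR 1) OR (NOT 1 IMPLIES NOT 1))) -> 0
  row 26 [11010]: (((0 AND 1) AND NOT 1) AND ((1 OR 1) OR (NOT 1 IMPLIES NOT 0))) -> 0
  row 27 [11011]: (((1 AND 1) AND NOT 1) AND ((1 OR 1) OR (NOT 1 IMPLIES NOT 1))) -> 0
  row 28 [11100]: (((0 AND 0) AND NOT 1) AND ((1 OR 1) OR (NOT 1 IMPLIES NOT 0))) -> 0
  row 29 [11101]: (((1 AND 0) AND NOT 1) AND ((1 OR 1) OR (NOT 1 IMPLIES NOT 1))) -> 0
  row 30 [11110]: (((0 AND 1) AND NOT 1) AND ((1 OR 1) OR (NOT 1 IMPLIES NOT 0))) -> 0
  row 31 [11111]: (((1 AND 1) AND NOT 1) AND ((1 OR 1) OR (NOT 1 IMPLIES NOT 1))) -> 0
Full result column, 4 rows per line (a,b,c fixed per line; d,e runs 00..11 left to right):
  rows 0-3 [a,b,c=000]: 0000  = hex 0
  rows 4-7 [a,b,c=001]: 0000  = hex 0
  rows 8-11 [a,b,c=010]: 0001  = hex 1
  rows 12-15 [a,b,c=011]: 0001  = hex 1
  rows 16-19 [a,b,c=100]: 0000  = hex 0
  rows 20-23 [a,b,c=101]: 0000  = hex 0
  rows 24-27 [a,b,c=110]: 0000  = hex 0
  rows 28-31 [a,b,c=111]: 0000  = hex 0
Output column (row 0 .. row 31) = 00000000000100010000000000000000
Output column grouped in 4s = 0000 0000 0001 0001 0000 0000 0000 0000 = 0x00110000
Convert to decimal digit by digit (value = value*16 + digit):
  0 -> 0
  0*16 + 0 = 0
  0*16 + 1 = 1
  1*16 + 1 = 17
  17*16 + 0 = 272
  272*16 + 0 = 4352
  4352*16 + 0 = 69632
  69632*16 + 0 = 1114112
Decimal = 1114112

1114112
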